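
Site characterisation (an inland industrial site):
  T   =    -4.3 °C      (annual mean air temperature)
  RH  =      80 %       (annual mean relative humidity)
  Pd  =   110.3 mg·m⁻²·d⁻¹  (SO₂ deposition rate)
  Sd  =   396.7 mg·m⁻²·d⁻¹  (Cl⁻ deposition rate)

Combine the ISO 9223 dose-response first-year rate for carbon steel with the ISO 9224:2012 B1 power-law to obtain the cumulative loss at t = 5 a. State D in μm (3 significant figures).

carbon steel: T≤10 °C ⇒ hinge +0.150·(-4.3−10) = -2.1450
  sulphur-dioxide contribution → 11.84 μm/a
  chloride contribution → 49.15 μm/a
  total first-year rate 60.99 μm/a
Power-law: D(5) = r_corr · 5^0.523
  D(5) = 60.99 × 5^0.523 = 60.99 × 2.32 = 141.5 μm

D(5) = 142 μm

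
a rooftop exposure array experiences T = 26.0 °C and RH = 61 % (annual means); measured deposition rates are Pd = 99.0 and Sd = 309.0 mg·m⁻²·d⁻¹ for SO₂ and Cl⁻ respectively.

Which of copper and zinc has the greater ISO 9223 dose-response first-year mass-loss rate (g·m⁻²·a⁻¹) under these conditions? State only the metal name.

copper: f(T) = -0.080·(T−10) [T>10 °C] = -1.2800
  Pd branch = 0.0053·Pd^0.26·e^(0.059·RH+f) = 0.1779 μm/a
  Sd branch = 0.01025·Sd^0.27·e^(0.036·RH+0.049·T) = 1.549 μm/a
  sum: 0.1779 + 1.549 → r_corr = 1.727 μm/a
  mass loss = 1.727 μm/a × 8.96 g/cm³ = 15.47 g·m⁻²·a⁻¹
zinc: T>10 °C ⇒ hinge -0.071·(26.0−10) = -1.1360
  SO₂ term: 0.0129·99.0^0.44·exp(0.046·61-1.1360) = 0.5175
  Sd branch = 0.0175·Sd^0.57·e^(0.008·RH+0.085·T) = 6.824 μm/a
  r_corr = 0.5175 + 6.824 = 7.342 μm/a
  mass loss = 7.342 μm/a × 7.14 g/cm³ = 52.42 g·m⁻²·a⁻¹
Ordering by g·m⁻²·a⁻¹: zinc (52.4) > copper (15.5)

zinc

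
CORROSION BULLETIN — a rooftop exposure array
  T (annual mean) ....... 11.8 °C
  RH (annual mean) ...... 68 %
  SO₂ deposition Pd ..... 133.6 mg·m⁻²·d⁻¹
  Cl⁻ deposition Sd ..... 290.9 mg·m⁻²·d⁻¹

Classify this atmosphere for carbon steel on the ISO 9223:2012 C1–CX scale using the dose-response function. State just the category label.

C5

carbon steel: f(T) = -0.054·(T−10) [T>10 °C] = -0.0972
  Pd branch = 1.77·Pd^0.52·e^(0.02·RH+f) = 79.77 μm/a
  Sd branch = 0.102·Sd^0.62·e^(0.033·RH+0.04·T) = 51.96 μm/a
  r_corr = 79.77 + 51.96 = 131.7 μm/a
Category bounds: 80…200 μm/a bracket r_corr ⇒ C5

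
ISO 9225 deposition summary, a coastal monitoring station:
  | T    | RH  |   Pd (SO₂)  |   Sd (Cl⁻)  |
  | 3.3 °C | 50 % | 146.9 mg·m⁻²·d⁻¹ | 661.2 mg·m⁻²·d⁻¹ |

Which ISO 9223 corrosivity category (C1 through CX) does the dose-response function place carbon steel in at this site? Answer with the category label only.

carbon steel: f(T) = +0.150·(T−10) [T≤10 °C] = -1.0050
  sulphur-dioxide contribution → 23.59 μm/a
  chloride contribution → 33.97 μm/a
  ⇒ r_corr(carbon steel) = 57.56 μm/a
Category bounds: 50…80 μm/a bracket r_corr ⇒ C4

C4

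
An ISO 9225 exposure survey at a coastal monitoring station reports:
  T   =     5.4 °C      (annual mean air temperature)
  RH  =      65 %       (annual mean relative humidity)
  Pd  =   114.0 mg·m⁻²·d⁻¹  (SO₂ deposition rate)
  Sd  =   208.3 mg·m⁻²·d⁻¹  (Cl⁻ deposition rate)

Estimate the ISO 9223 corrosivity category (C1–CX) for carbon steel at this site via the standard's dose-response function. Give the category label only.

C4

carbon steel: temperature factor f = +0.150·(-4.6) = -0.6900
  SO₂ term: 1.77·114.0^0.52·exp(0.02·65-0.6900) = 38.24
  Cl⁻ term: 0.102·208.3^0.62·exp(0.033·65+0.04·5.4) = 29.62
  r_corr = 38.24 + 29.62 = 67.86 μm/a
ISO 9223 Table 2 (carbon steel): 50 < 67.9 ≤ 80 μm/a ⇒ C4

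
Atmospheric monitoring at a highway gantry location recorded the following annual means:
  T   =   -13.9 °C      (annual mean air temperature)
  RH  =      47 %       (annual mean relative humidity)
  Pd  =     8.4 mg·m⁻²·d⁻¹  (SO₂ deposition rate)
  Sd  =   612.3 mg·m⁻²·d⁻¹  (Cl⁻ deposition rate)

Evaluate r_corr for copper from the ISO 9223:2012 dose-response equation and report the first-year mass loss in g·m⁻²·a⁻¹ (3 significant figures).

r_corr = 1.49 g·m⁻²·a⁻¹

copper: T≤10 °C ⇒ hinge +0.126·(-13.9−10) = -3.0114
  Pd branch = 0.0053·Pd^0.26·e^(0.059·RH+f) = 0.007262 μm/a
  Cl⁻ term: 0.01025·612.3^0.27·exp(0.036·47+0.049·-13.9) = 0.1593
  sum: 0.007262 + 0.1593 → r_corr = 0.1666 μm/a
Convert to mass loss: 0.1666 μm/a × 8.96 g/cm³ = 1.492 g·m⁻²·a⁻¹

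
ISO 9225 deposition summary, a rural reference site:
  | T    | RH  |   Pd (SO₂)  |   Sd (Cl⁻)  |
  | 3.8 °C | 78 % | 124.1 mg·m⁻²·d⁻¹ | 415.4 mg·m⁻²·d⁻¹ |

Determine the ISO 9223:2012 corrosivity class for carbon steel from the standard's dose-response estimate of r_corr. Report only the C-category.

C5

carbon steel: T≤10 °C ⇒ hinge +0.150·(3.8−10) = -0.9300
  SO₂ term: 1.77·124.1^0.52·exp(0.02·78-0.9300) = 40.77
  Cl⁻ term: 0.102·415.4^0.62·exp(0.033·78+0.04·3.8) = 65.45
  r_corr = 40.77 + 65.45 = 106.2 μm/a
ISO 9223 Table 2 (carbon steel): 80 < 106 ≤ 200 μm/a ⇒ C5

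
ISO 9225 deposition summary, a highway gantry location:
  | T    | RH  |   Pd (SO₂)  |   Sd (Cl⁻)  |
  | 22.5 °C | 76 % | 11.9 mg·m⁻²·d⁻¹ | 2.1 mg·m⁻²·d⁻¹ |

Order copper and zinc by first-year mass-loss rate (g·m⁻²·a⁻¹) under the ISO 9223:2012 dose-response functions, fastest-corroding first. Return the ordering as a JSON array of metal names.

copper: temperature factor f = -0.080·(12.5) = -1.0000
  SO₂ term: 0.0053·11.9^0.26·exp(0.059·76-1.0000) = 0.3289
  Sd branch = 0.01025·Sd^0.27·e^(0.036·RH+0.049·T) = 0.5818 μm/a
  sum: 0.3289 + 0.5818 → r_corr = 0.9106 μm/a
  mass loss = 0.9106 μm/a × 8.96 g/cm³ = 8.159 g·m⁻²·a⁻¹
zinc: T>10 °C ⇒ hinge -0.071·(22.5−10) = -0.8875
  Pd branch = 0.0129·Pd^0.44·e^(0.046·RH+f) = 0.5208 μm/a
  Sd branch = 0.0175·Sd^0.57·e^(0.008·RH+0.085·T) = 0.3322 μm/a
  sum: 0.5208 + 0.3322 → r_corr = 0.853 μm/a
  mass loss = 0.853 μm/a × 7.14 g/cm³ = 6.09 g·m⁻²·a⁻¹
Ordering by g·m⁻²·a⁻¹: copper (8.16) > zinc (6.09)

["copper", "zinc"]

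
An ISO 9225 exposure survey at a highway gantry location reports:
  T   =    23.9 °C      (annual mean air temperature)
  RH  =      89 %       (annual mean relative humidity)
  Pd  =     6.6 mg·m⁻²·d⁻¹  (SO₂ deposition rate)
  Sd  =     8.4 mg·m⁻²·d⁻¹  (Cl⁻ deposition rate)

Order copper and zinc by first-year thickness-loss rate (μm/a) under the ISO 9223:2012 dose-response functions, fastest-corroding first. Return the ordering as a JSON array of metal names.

["copper", "zinc"]

copper: temperature factor f = -0.080·(13.9) = -1.1120
  sulphur-dioxide contribution → 0.5431 μm/a
  chloride contribution → 1.447 μm/a
  total first-year rate 1.99 μm/a
zinc: temperature factor f = -0.071·(13.9) = -0.9869
  sulphur-dioxide contribution → 0.6616 μm/a
  chloride contribution → 0.9149 μm/a
  ⇒ r_corr(zinc) = 1.576 μm/a
Ordering by μm/a: copper (1.99) > zinc (1.58)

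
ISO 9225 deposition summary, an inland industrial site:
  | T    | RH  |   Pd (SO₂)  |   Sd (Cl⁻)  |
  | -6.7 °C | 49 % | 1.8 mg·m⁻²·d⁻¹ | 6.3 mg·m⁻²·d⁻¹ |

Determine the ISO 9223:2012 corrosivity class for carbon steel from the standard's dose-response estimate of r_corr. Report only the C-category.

carbon steel: f(T) = +0.150·(T−10) [T≤10 °C] = -2.5050
  SO₂ term: 1.77·1.8^0.52·exp(0.02·49-2.5050) = 0.5229
  Cl⁻ term: 0.102·6.3^0.62·exp(0.033·49+0.04·-6.7) = 1.23
  r_corr = 0.5229 + 1.23 = 1.753 μm/a
Category bounds: 1.3…25 μm/a bracket r_corr ⇒ C2

C2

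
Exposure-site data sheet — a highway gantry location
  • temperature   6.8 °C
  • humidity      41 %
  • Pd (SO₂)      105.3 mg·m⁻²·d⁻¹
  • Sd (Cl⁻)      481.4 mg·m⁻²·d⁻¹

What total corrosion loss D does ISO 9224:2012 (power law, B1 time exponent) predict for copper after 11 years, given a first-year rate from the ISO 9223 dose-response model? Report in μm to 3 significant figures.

copper: f(T) = +0.126·(T−10) [T≤10 °C] = -0.4032
  SO₂ term: 0.0053·105.3^0.26·exp(0.059·41-0.4032) = 0.1335
  Sd branch = 0.01025·Sd^0.27·e^(0.036·RH+0.049·T) = 0.3317 μm/a
  sum: 0.1335 + 0.3317 → r_corr = 0.4652 μm/a
Long-term exponent b (ISO 9224 Table 2, B1) = 0.667
  D(11) = 0.4652 × 11^0.667 = 0.4652 × 4.95 = 2.303 μm

D(11) = 2.30 μm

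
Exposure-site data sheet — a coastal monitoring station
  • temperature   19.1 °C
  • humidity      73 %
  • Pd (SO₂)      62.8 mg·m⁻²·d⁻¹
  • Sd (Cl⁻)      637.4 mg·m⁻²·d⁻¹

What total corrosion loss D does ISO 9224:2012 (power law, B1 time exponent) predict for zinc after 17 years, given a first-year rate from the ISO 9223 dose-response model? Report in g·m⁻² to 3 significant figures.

D(17) = 537 g·m⁻²

zinc: T>10 °C ⇒ hinge -0.071·(19.1−10) = -0.6461
  Pd branch = 0.0129·Pd^0.44·e^(0.046·RH+f) = 1.201 μm/a
  Sd branch = 0.0175·Sd^0.57·e^(0.008·RH+0.085·T) = 6.313 μm/a
  sum: 1.201 + 6.313 → r_corr = 7.514 μm/a
Long-term exponent b (ISO 9224 Table 2, B1) = 0.813
  D(17) = 7.514 × 17^0.813 = 7.514 × 10.01 = 75.2 μm
  Mass loss = 75.2 μm × 7.14 g/cm³ = 536.9 g·m⁻²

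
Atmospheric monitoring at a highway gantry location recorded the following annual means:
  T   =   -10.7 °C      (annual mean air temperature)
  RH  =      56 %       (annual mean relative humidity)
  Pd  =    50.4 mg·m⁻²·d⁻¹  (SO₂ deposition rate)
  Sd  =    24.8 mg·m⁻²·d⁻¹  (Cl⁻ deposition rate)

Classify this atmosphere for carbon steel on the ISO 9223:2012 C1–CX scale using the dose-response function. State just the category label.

C2

carbon steel: f(T) = +0.150·(T−10) [T≤10 °C] = -3.1050
  sulphur-dioxide contribution → 1.867 μm/a
  chloride contribution → 3.089 μm/a
  total first-year rate 4.956 μm/a
ISO 9223 Table 2 (carbon steel): 1.3 < 4.96 ≤ 25 μm/a ⇒ C2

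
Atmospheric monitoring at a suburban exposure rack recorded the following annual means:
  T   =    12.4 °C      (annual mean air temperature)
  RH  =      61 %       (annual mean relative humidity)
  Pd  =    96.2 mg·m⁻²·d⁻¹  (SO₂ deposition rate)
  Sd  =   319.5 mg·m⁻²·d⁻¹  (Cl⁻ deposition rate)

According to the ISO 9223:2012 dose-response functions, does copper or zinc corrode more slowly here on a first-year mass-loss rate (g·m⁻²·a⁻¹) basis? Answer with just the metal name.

copper: f(T) = -0.080·(T−10) [T>10 °C] = -0.1920
  SO₂ term: 0.0053·96.2^0.26·exp(0.059·61-0.1920) = 0.5243
  Cl⁻ term: 0.01025·319.5^0.27·exp(0.036·61+0.049·12.4) = 0.8026
  r_corr = 0.5243 + 0.8026 = 1.327 μm/a
  mass loss = 1.327 μm/a × 8.96 g/cm³ = 11.89 g·m⁻²·a⁻¹
zinc: T>10 °C ⇒ hinge -0.071·(12.4−10) = -0.1704
  Pd branch = 0.0129·Pd^0.44·e^(0.046·RH+f) = 1.342 μm/a
  Sd branch = 0.0175·Sd^0.57·e^(0.008·RH+0.085·T) = 2.189 μm/a
  r_corr = 1.342 + 2.189 = 3.531 μm/a
  mass loss = 3.531 μm/a × 7.14 g/cm³ = 25.21 g·m⁻²·a⁻¹
Ordering by g·m⁻²·a⁻¹: zinc (25.2) > copper (11.9)

copper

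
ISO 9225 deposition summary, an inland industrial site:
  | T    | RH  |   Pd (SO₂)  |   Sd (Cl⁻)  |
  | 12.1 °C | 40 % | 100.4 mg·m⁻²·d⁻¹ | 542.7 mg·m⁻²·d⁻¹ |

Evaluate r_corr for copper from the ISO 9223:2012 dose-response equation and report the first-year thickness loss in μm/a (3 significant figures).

copper: T>10 °C ⇒ hinge -0.080·(12.1−10) = -0.1680
  SO₂ term: 0.0053·100.4^0.26·exp(0.059·40-0.1680) = 0.1573
  Cl⁻ term: 0.01025·542.7^0.27·exp(0.036·40+0.049·12.1) = 0.4285
  r_corr = 0.1573 + 0.4285 = 0.5858 μm/a

r_corr = 0.586 μm/a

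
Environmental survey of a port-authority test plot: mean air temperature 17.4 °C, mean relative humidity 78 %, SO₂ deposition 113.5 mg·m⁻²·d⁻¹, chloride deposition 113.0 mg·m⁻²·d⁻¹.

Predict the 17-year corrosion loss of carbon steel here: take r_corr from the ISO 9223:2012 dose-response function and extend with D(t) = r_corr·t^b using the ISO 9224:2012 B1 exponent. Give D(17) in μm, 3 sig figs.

carbon steel: f(T) = -0.054·(T−10) [T>10 °C] = -0.3996
  Pd branch = 1.77·Pd^0.52·e^(0.02·RH+f) = 66.15 μm/a
  Cl⁻ term: 0.102·113.0^0.62·exp(0.033·78+0.04·17.4) = 50.31
  sum: 66.15 + 50.31 → r_corr = 116.5 μm/a
ISO 9224: D(t) = r_corr · t^b with b = 0.523 (carbon steel, B1)
  D(17) = 116.5 × 17^0.523 = 116.5 × 4.401 = 512.5 μm

D(17) = 513 μm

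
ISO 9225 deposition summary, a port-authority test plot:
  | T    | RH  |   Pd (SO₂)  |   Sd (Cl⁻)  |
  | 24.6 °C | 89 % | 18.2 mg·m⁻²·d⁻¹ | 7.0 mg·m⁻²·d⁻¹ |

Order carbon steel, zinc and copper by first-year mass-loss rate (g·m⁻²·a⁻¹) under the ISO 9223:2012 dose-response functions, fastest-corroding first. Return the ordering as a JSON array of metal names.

["carbon steel", "copper", "zinc"]

carbon steel: T>10 °C ⇒ hinge -0.054·(24.6−10) = -0.7884
  sulphur-dioxide contribution → 21.57 μm/a
  chloride contribution → 17.2 μm/a
  total first-year rate 38.77 μm/a
  mass loss = 38.77 μm/a × 7.85 g/cm³ = 304.3 g·m⁻²·a⁻¹
zinc: temperature factor f = -0.071·(14.6) = -1.0366
  sulphur-dioxide contribution → 0.9836 μm/a
  chloride contribution → 0.8751 μm/a
  ⇒ r_corr(zinc) = 1.859 μm/a
  mass loss = 1.859 μm/a × 7.14 g/cm³ = 13.27 g·m⁻²·a⁻¹
copper: T>10 °C ⇒ hinge -0.080·(24.6−10) = -1.1680
  sulphur-dioxide contribution → 0.6685 μm/a
  chloride contribution → 1.425 μm/a
  ⇒ r_corr(copper) = 2.094 μm/a
  mass loss = 2.094 μm/a × 8.96 g/cm³ = 18.76 g·m⁻²·a⁻¹
Ordering by g·m⁻²·a⁻¹: carbon steel (304) > copper (18.8) > zinc (13.3)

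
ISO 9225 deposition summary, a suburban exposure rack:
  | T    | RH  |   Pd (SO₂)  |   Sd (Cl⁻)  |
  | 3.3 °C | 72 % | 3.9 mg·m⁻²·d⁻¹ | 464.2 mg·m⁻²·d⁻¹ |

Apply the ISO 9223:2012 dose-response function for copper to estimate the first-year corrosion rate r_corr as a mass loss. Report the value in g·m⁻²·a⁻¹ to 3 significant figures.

copper: temperature factor f = +0.126·(-6.7) = -0.8442
  sulphur-dioxide contribution → 0.2271 μm/a
  chloride contribution → 0.8446 μm/a
  ⇒ r_corr(copper) = 1.072 μm/a
Convert to mass loss: 1.072 μm/a × 8.96 g/cm³ = 9.602 g·m⁻²·a⁻¹

r_corr = 9.60 g·m⁻²·a⁻¹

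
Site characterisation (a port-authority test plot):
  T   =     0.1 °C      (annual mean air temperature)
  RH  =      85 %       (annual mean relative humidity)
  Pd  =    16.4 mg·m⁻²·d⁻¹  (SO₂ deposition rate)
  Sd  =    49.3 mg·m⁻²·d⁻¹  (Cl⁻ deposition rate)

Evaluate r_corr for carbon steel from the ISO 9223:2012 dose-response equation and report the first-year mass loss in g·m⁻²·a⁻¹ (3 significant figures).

carbon steel: f(T) = +0.150·(T−10) [T≤10 °C] = -1.4850
  sulphur-dioxide contribution → 9.399 μm/a
  chloride contribution → 18.97 μm/a
  total first-year rate 28.37 μm/a
Convert to mass loss: 28.37 μm/a × 7.85 g/cm³ = 222.7 g·m⁻²·a⁻¹

r_corr = 223 g·m⁻²·a⁻¹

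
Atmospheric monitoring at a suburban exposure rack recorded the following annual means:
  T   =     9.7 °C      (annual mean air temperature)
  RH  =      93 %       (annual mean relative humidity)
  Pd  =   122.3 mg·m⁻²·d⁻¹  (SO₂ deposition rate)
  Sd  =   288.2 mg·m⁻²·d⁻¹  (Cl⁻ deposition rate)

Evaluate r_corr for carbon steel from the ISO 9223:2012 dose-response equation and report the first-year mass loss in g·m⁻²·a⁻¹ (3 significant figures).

carbon steel: T≤10 °C ⇒ hinge +0.150·(9.7−10) = -0.0450
  Pd branch = 1.77·Pd^0.52·e^(0.02·RH+f) = 132.3 μm/a
  Cl⁻ term: 0.102·288.2^0.62·exp(0.033·93+0.04·9.7) = 108.4
  r_corr = 132.3 + 108.4 = 240.7 μm/a
Convert to mass loss: 240.7 μm/a × 7.85 g/cm³ = 1890 g·m⁻²·a⁻¹

r_corr = 1.89e+03 g·m⁻²·a⁻¹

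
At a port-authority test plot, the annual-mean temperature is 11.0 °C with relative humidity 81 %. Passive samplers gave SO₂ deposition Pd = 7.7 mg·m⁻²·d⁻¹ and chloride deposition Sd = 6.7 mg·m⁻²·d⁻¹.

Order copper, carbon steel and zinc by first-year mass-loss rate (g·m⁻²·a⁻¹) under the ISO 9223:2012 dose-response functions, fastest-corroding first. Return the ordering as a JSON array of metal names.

copper: temperature factor f = -0.080·(1.0) = -0.0800
  SO₂ term: 0.0053·7.7^0.26·exp(0.059·81-0.0800) = 0.9897
  Cl⁻ term: 0.01025·6.7^0.27·exp(0.036·81+0.049·11.0) = 0.5423
  sum: 0.9897 + 0.5423 → r_corr = 1.532 μm/a
  mass loss = 1.532 μm/a × 8.96 g/cm³ = 13.73 g·m⁻²·a⁻¹
carbon steel: temperature factor f = -0.054·(1.0) = -0.0540
  SO₂ term: 1.77·7.7^0.52·exp(0.02·81-0.0540) = 24.49
  Cl⁻ term: 0.102·6.7^0.62·exp(0.033·81+0.04·11.0) = 7.46
  r_corr = 24.49 + 7.46 = 31.95 μm/a
  mass loss = 31.95 μm/a × 7.85 g/cm³ = 250.8 g·m⁻²·a⁻¹
zinc: temperature factor f = -0.071·(1.0) = -0.0710
  Pd branch = 0.0129·Pd^0.44·e^(0.046·RH+f) = 1.225 μm/a
  Cl⁻ term: 0.0175·6.7^0.57·exp(0.008·81+0.085·11.0) = 0.252
  sum: 1.225 + 0.252 → r_corr = 1.477 μm/a
  mass loss = 1.477 μm/a × 7.14 g/cm³ = 10.54 g·m⁻²·a⁻¹
Ordering by g·m⁻²·a⁻¹: carbon steel (251) > copper (13.7) > zinc (10.5)

["carbon steel", "copper", "zinc"]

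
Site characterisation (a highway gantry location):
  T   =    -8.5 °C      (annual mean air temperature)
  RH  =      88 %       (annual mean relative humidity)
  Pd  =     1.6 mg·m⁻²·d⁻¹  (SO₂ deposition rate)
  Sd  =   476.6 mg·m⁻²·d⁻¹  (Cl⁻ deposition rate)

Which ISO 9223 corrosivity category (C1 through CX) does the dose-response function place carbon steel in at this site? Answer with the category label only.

carbon steel: temperature factor f = +0.150·(-18.5) = -2.7750
  SO₂ term: 1.77·1.6^0.52·exp(0.02·88-2.7750) = 0.819
  Sd branch = 0.102·Sd^0.62·e^(0.033·RH+0.04·T) = 60.62 μm/a
  sum: 0.819 + 60.62 → r_corr = 61.43 μm/a
61.4 μm/a falls in (50, 80] for carbon steel → category C4

C4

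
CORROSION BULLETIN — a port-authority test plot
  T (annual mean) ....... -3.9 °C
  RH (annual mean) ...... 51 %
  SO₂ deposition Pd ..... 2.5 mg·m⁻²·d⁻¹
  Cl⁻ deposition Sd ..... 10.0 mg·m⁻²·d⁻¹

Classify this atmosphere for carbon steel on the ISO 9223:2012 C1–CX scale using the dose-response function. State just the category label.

carbon steel: temperature factor f = +0.150·(-13.9) = -2.0850
  SO₂ term: 1.77·2.5^0.52·exp(0.02·51-2.0850) = 0.9826
  Cl⁻ term: 0.102·10.0^0.62·exp(0.033·51+0.04·-3.9) = 1.958
  r_corr = 0.9826 + 1.958 = 2.94 μm/a
Category bounds: 1.3…25 μm/a bracket r_corr ⇒ C2

C2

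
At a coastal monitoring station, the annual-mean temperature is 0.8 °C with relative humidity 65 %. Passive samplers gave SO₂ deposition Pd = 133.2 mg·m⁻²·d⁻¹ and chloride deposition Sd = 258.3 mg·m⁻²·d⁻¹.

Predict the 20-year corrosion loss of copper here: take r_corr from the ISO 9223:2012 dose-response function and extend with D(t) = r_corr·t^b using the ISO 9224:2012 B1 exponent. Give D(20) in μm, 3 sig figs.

D(20) = 5.68 μm

copper: f(T) = +0.126·(T−10) [T≤10 °C] = -1.1592
  SO₂ term: 0.0053·133.2^0.26·exp(0.059·65-1.1592) = 0.2746
  Sd branch = 0.01025·Sd^0.27·e^(0.036·RH+0.049·T) = 0.4958 μm/a
  r_corr = 0.2746 + 0.4958 = 0.7704 μm/a
ISO 9224: D(t) = r_corr · t^b with b = 0.667 (copper, B1)
  D(20) = 0.7704 × 20^0.667 = 0.7704 × 7.375 = 5.682 μm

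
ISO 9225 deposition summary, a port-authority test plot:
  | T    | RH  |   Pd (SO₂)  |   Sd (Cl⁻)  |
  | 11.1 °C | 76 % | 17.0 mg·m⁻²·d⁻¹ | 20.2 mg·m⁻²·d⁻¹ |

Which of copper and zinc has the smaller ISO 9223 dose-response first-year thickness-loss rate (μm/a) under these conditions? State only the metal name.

copper

copper: f(T) = -0.080·(T−10) [T>10 °C] = -0.0880
  sulphur-dioxide contribution → 0.8982 μm/a
  chloride contribution → 0.6132 μm/a
  ⇒ r_corr(copper) = 1.511 μm/a
zinc: T>10 °C ⇒ hinge -0.071·(11.1−10) = -0.0781
  sulphur-dioxide contribution → 1.369 μm/a
  chloride contribution → 0.458 μm/a
  ⇒ r_corr(zinc) = 1.827 μm/a
Ordering by μm/a: zinc (1.83) > copper (1.51)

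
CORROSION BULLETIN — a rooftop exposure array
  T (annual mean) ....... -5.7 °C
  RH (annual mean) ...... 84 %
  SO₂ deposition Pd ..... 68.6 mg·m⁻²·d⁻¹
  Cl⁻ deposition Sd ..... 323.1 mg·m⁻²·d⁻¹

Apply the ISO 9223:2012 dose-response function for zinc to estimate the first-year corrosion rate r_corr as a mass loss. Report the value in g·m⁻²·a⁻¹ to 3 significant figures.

r_corr = 19.6 g·m⁻²·a⁻¹

zinc: temperature factor f = +0.038·(-15.7) = -0.5966
  sulphur-dioxide contribution → 2.176 μm/a
  chloride contribution → 0.5686 μm/a
  total first-year rate 2.744 μm/a
Convert to mass loss: 2.744 μm/a × 7.14 g/cm³ = 19.59 g·m⁻²·a⁻¹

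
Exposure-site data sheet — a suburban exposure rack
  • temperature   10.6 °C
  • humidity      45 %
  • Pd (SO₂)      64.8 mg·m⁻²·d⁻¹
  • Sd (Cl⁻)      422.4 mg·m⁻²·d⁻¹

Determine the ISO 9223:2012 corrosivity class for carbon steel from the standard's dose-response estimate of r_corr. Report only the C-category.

C4

carbon steel: temperature factor f = -0.054·(0.6) = -0.0324
  SO₂ term: 1.77·64.8^0.52·exp(0.02·45-0.0324) = 36.88
  Cl⁻ term: 0.102·422.4^0.62·exp(0.033·45+0.04·10.6) = 29.22
  sum: 36.88 + 29.22 → r_corr = 66.1 μm/a
Category bounds: 50…80 μm/a bracket r_corr ⇒ C4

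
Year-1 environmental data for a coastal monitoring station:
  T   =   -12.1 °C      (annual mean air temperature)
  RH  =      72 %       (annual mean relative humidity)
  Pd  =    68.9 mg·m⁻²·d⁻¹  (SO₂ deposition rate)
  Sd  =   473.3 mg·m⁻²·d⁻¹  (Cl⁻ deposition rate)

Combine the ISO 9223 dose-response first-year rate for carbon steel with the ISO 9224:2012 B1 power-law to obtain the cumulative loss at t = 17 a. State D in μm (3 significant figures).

carbon steel: temperature factor f = +0.150·(-22.1) = -3.3150
  SO₂ term: 1.77·68.9^0.52·exp(0.02·72-3.3150) = 2.452
  Sd branch = 0.102·Sd^0.62·e^(0.033·RH+0.04·T) = 30.82 μm/a
  sum: 2.452 + 30.82 → r_corr = 33.27 μm/a
ISO 9224: D(t) = r_corr · t^b with b = 0.523 (carbon steel, B1)
  D(17) = 33.27 × 17^0.523 = 33.27 × 4.401 = 146.4 μm

D(17) = 146 μm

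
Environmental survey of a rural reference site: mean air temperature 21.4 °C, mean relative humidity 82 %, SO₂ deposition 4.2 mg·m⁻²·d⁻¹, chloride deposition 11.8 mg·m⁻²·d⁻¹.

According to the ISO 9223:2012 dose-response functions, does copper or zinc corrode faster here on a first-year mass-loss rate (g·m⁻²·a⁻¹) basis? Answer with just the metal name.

copper: temperature factor f = -0.080·(11.4) = -0.9120
  Pd branch = 0.0053·Pd^0.26·e^(0.059·RH+f) = 0.3903 μm/a
  Cl⁻ term: 0.01025·11.8^0.27·exp(0.036·82+0.049·21.4) = 1.09
  sum: 0.3903 + 1.09 → r_corr = 1.481 μm/a
  mass loss = 1.481 μm/a × 8.96 g/cm³ = 13.27 g·m⁻²·a⁻¹
zinc: f(T) = -0.071·(T−10) [T>10 °C] = -0.8094
  Pd branch = 0.0129·Pd^0.44·e^(0.046·RH+f) = 0.4693 μm/a
  Sd branch = 0.0175·Sd^0.57·e^(0.008·RH+0.085·T) = 0.849 μm/a
  r_corr = 0.4693 + 0.849 = 1.318 μm/a
  mass loss = 1.318 μm/a × 7.14 g/cm³ = 9.412 g·m⁻²·a⁻¹
Ordering by g·m⁻²·a⁻¹: copper (13.3) > zinc (9.41)

copper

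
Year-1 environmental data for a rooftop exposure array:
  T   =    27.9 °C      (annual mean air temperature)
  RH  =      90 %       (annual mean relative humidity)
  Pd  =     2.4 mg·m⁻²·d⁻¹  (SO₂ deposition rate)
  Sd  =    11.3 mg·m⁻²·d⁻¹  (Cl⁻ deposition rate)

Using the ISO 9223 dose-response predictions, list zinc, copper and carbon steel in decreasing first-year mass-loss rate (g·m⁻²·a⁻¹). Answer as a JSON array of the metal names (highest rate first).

["carbon steel", "copper", "zinc"]

zinc: f(T) = -0.071·(T−10) [T>10 °C] = -1.2709
  sulphur-dioxide contribution → 0.3341 μm/a
  chloride contribution → 1.534 μm/a
  ⇒ r_corr(zinc) = 1.868 μm/a
  mass loss = 1.868 μm/a × 7.14 g/cm³ = 13.34 g·m⁻²·a⁻¹
copper: temperature factor f = -0.080·(17.9) = -1.4320
  sulphur-dioxide contribution → 0.3216 μm/a
  chloride contribution → 1.976 μm/a
  total first-year rate 2.298 μm/a
  mass loss = 2.298 μm/a × 8.96 g/cm³ = 20.59 g·m⁻²·a⁻¹
carbon steel: temperature factor f = -0.054·(17.9) = -0.9666
  sulphur-dioxide contribution → 6.421 μm/a
  chloride contribution → 27.29 μm/a
  total first-year rate 33.71 μm/a
  mass loss = 33.71 μm/a × 7.85 g/cm³ = 264.6 g·m⁻²·a⁻¹
Ordering by g·m⁻²·a⁻¹: carbon steel (265) > copper (20.6) > zinc (13.3)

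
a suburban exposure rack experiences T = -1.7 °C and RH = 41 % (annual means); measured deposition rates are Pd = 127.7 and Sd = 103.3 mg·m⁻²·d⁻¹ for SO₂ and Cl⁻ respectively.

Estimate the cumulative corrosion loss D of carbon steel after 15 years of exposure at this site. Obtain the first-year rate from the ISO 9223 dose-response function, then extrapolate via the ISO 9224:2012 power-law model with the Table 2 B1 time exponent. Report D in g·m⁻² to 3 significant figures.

carbon steel: T≤10 °C ⇒ hinge +0.150·(-1.7−10) = -1.7550
  Pd branch = 1.77·Pd^0.52·e^(0.02·RH+f) = 8.652 μm/a
  Sd branch = 0.102·Sd^0.62·e^(0.033·RH+0.04·T) = 6.537 μm/a
  r_corr = 8.652 + 6.537 = 15.19 μm/a
Power-law: D(15) = r_corr · 15^0.523
  D(15) = 15.19 × 15^0.523 = 15.19 × 4.122 = 62.61 μm
  Mass loss = 62.61 μm × 7.85 g/cm³ = 491.5 g·m⁻²

D(15) = 491 g·m⁻²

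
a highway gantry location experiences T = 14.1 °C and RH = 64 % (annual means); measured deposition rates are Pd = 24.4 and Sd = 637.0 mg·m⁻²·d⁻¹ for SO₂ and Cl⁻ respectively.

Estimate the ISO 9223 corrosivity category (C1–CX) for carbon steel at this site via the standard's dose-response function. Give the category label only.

carbon steel: temperature factor f = -0.054·(4.1) = -0.2214
  sulphur-dioxide contribution → 26.86 μm/a
  chloride contribution → 81.16 μm/a
  ⇒ r_corr(carbon steel) = 108 μm/a
ISO 9223 Table 2 (carbon steel): 80 < 108 ≤ 200 μm/a ⇒ C5

C5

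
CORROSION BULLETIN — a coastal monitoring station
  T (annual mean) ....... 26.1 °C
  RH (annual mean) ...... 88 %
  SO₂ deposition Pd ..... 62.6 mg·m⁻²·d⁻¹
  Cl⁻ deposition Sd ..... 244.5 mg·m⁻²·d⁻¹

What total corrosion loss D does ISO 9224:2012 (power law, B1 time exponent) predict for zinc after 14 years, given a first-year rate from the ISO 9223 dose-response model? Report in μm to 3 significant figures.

D(14) = 76.3 μm

zinc: f(T) = -0.071·(T−10) [T>10 °C] = -1.1431
  SO₂ term: 0.0129·62.6^0.44·exp(0.046·88-1.1431) = 1.454
  Sd branch = 0.0175·Sd^0.57·e^(0.008·RH+0.085·T) = 7.475 μm/a
  r_corr = 1.454 + 7.475 = 8.929 μm/a
ISO 9224: D(t) = r_corr · t^b with b = 0.813 (zinc, B1)
  D(14) = 8.929 × 14^0.813 = 8.929 × 8.547 = 76.31 μm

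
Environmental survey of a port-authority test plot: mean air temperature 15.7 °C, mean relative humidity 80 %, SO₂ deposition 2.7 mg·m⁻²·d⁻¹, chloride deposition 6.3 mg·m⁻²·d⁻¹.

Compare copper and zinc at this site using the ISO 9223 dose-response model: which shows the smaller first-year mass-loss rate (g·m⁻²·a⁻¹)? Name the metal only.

copper: T>10 °C ⇒ hinge -0.080·(15.7−10) = -0.4560
  Pd branch = 0.0053·Pd^0.26·e^(0.059·RH+f) = 0.4878 μm/a
  Sd branch = 0.01025·Sd^0.27·e^(0.036·RH+0.049·T) = 0.6478 μm/a
  r_corr = 0.4878 + 0.6478 = 1.136 μm/a
  mass loss = 1.136 μm/a × 8.96 g/cm³ = 10.17 g·m⁻²·a⁻¹
zinc: f(T) = -0.071·(T−10) [T>10 °C] = -0.4047
  Pd branch = 0.0129·Pd^0.44·e^(0.046·RH+f) = 0.5282 μm/a
  Sd branch = 0.0175·Sd^0.57·e^(0.008·RH+0.085·T) = 0.3599 μm/a
  sum: 0.5282 + 0.3599 → r_corr = 0.8881 μm/a
  mass loss = 0.8881 μm/a × 7.14 g/cm³ = 6.341 g·m⁻²·a⁻¹
Ordering by g·m⁻²·a⁻¹: copper (10.2) > zinc (6.34)

zinc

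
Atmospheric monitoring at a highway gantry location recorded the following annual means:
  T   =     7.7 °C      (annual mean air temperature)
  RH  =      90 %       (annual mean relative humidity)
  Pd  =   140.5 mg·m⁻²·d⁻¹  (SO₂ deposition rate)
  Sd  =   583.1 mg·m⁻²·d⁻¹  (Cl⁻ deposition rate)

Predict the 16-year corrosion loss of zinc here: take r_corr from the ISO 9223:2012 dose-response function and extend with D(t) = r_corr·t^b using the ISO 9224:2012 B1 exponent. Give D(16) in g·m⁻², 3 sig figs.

D(16) = 622 g·m⁻²

zinc: temperature factor f = +0.038·(-2.3) = -0.0874
  sulphur-dioxide contribution → 6.54 μm/a
  chloride contribution → 2.609 μm/a
  ⇒ r_corr(zinc) = 9.149 μm/a
ISO 9224: D(t) = r_corr · t^b with b = 0.813 (zinc, B1)
  D(16) = 9.149 × 16^0.813 = 9.149 × 9.527 = 87.16 μm
  Mass loss = 87.16 μm × 7.14 g/cm³ = 622.3 g·m⁻²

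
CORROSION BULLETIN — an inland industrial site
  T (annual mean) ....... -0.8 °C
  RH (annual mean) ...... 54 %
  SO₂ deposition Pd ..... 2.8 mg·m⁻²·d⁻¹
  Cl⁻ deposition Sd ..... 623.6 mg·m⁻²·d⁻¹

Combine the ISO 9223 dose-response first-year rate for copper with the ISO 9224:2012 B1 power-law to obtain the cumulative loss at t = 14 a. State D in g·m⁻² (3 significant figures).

D(14) = 22.6 g·m⁻²

copper: temperature factor f = +0.126·(-10.8) = -1.3608
  sulphur-dioxide contribution → 0.04297 μm/a
  chloride contribution → 0.3914 μm/a
  total first-year rate 0.4343 μm/a
ISO 9224: D(t) = r_corr · t^b with b = 0.667 (copper, B1)
  D(14) = 0.4343 × 14^0.667 = 0.4343 × 5.814 = 2.525 μm
  Mass loss = 2.525 μm × 8.96 g/cm³ = 22.63 g·m⁻²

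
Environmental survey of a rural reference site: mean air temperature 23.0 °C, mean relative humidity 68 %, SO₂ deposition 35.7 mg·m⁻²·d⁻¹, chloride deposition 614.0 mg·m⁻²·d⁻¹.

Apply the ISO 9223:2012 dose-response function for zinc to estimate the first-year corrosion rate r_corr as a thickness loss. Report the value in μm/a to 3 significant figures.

zinc: T>10 °C ⇒ hinge -0.071·(23.0−10) = -0.9230
  sulphur-dioxide contribution → 0.5641 μm/a
  chloride contribution → 8.272 μm/a
  total first-year rate 8.836 μm/a

r_corr = 8.84 μm/a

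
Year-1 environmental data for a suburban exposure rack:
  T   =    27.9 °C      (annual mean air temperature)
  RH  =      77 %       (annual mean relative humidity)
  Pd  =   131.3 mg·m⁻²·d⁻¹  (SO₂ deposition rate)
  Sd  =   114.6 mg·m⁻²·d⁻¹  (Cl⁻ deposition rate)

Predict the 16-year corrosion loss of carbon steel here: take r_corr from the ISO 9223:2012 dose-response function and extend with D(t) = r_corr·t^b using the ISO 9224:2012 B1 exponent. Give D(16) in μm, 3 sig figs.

D(16) = 488 μm

carbon steel: T>10 °C ⇒ hinge -0.054·(27.9−10) = -0.9666
  Pd branch = 1.77·Pd^0.52·e^(0.02·RH+f) = 39.67 μm/a
  Sd branch = 0.102·Sd^0.62·e^(0.033·RH+0.04·T) = 74.73 μm/a
  r_corr = 39.67 + 74.73 = 114.4 μm/a
Long-term exponent b (ISO 9224 Table 2, B1) = 0.523
  D(16) = 114.4 × 16^0.523 = 114.4 × 4.263 = 487.8 μm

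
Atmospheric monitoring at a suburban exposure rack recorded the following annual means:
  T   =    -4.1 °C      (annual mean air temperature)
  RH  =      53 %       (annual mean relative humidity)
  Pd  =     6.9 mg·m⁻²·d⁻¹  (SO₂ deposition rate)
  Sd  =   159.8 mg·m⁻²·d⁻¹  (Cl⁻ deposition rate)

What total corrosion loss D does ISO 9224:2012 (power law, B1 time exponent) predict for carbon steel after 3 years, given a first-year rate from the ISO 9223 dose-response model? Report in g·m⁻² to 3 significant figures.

D(3) = 185 g·m⁻²

carbon steel: temperature factor f = +0.150·(-14.1) = -2.1150
  sulphur-dioxide contribution → 1.683 μm/a
  chloride contribution → 11.57 μm/a
  total first-year rate 13.25 μm/a
ISO 9224: D(t) = r_corr · t^b with b = 0.523 (carbon steel, B1)
  D(3) = 13.25 × 3^0.523 = 13.25 × 1.776 = 23.53 μm
  Mass loss = 23.53 μm × 7.85 g/cm³ = 184.7 g·m⁻²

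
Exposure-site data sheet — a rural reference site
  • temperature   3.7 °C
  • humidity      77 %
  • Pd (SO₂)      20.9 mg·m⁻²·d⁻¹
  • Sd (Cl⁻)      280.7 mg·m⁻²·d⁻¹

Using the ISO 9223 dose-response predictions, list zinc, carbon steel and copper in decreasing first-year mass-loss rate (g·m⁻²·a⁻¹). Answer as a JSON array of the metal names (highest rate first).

["carbon steel", "zinc", "copper"]

zinc: f(T) = +0.038·(T−10) [T≤10 °C] = -0.2394
  sulphur-dioxide contribution → 1.336 μm/a
  chloride contribution → 1.103 μm/a
  ⇒ r_corr(zinc) = 2.439 μm/a
  mass loss = 2.439 μm/a × 7.14 g/cm³ = 17.41 g·m⁻²·a⁻¹
carbon steel: T≤10 °C ⇒ hinge +0.150·(3.7−10) = -0.9450
  sulphur-dioxide contribution → 15.59 μm/a
  chloride contribution → 49.47 μm/a
  total first-year rate 65.06 μm/a
  mass loss = 65.06 μm/a × 7.85 g/cm³ = 510.7 g·m⁻²·a⁻¹
copper: T≤10 °C ⇒ hinge +0.126·(3.7−10) = -0.7938
  sulphur-dioxide contribution → 0.4963 μm/a
  chloride contribution → 0.9002 μm/a
  ⇒ r_corr(copper) = 1.397 μm/a
  mass loss = 1.397 μm/a × 8.96 g/cm³ = 12.51 g·m⁻²·a⁻¹
Ordering by g·m⁻²·a⁻¹: carbon steel (511) > zinc (17.4) > copper (12.5)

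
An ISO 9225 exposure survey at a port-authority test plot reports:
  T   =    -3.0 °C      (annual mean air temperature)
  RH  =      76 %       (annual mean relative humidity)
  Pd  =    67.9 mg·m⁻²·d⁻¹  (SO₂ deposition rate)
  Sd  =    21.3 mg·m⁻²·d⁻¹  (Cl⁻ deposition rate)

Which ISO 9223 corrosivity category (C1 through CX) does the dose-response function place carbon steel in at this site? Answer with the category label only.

C2

carbon steel: f(T) = +0.150·(T−10) [T≤10 °C] = -1.9500
  sulphur-dioxide contribution → 10.32 μm/a
  chloride contribution → 7.401 μm/a
  total first-year rate 17.72 μm/a
ISO 9223 Table 2 (carbon steel): 1.3 < 17.7 ≤ 25 μm/a ⇒ C2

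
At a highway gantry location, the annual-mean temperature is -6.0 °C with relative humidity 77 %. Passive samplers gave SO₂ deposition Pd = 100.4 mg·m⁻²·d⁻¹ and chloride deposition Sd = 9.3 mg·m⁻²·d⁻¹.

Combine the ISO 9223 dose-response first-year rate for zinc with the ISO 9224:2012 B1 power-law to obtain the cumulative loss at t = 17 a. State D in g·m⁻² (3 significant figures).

zinc: T≤10 °C ⇒ hinge +0.038·(-6.0−10) = -0.6080
  SO₂ term: 0.0129·100.4^0.44·exp(0.046·77-0.6080) = 1.843
  Sd branch = 0.0175·Sd^0.57·e^(0.008·RH+0.085·T) = 0.06936 μm/a
  r_corr = 1.843 + 0.06936 = 1.913 μm/a
ISO 9224: D(t) = r_corr · t^b with b = 0.813 (zinc, B1)
  D(17) = 1.913 × 17^0.813 = 1.913 × 10.01 = 19.14 μm
  Mass loss = 19.14 μm × 7.14 g/cm³ = 136.7 g·m⁻²

D(17) = 137 g·m⁻²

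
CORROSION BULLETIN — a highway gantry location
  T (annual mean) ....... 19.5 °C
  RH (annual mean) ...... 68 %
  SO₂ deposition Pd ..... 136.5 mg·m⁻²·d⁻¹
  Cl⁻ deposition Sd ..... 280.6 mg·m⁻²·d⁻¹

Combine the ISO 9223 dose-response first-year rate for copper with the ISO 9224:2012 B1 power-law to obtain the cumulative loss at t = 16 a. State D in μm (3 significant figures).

D(16) = 12.1 μm

copper: f(T) = -0.080·(T−10) [T>10 °C] = -0.7600
  SO₂ term: 0.0053·136.5^0.26·exp(0.059·68-0.7600) = 0.4917
  Sd branch = 0.01025·Sd^0.27·e^(0.036·RH+0.049·T) = 1.412 μm/a
  sum: 0.4917 + 1.412 → r_corr = 1.904 μm/a
ISO 9224: D(t) = r_corr · t^b with b = 0.667 (copper, B1)
  D(16) = 1.904 × 16^0.667 = 1.904 × 6.355 = 12.1 μm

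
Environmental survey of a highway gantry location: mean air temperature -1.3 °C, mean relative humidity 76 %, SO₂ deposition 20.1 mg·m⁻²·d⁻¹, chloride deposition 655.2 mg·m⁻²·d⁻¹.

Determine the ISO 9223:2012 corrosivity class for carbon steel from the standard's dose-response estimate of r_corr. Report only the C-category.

C4

carbon steel: temperature factor f = +0.150·(-11.3) = -1.6950
  Pd branch = 1.77·Pd^0.52·e^(0.02·RH+f) = 7.073 μm/a
  Sd branch = 0.102·Sd^0.62·e^(0.033·RH+0.04·T) = 66.28 μm/a
  r_corr = 7.073 + 66.28 = 73.35 μm/a
73.4 μm/a falls in (50, 80] for carbon steel → category C4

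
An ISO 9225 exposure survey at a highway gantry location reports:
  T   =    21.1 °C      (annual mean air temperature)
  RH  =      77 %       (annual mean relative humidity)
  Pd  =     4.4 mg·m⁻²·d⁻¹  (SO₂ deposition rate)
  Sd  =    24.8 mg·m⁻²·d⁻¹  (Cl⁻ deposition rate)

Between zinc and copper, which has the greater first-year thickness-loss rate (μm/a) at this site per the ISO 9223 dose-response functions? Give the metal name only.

zinc

zinc: temperature factor f = -0.071·(11.1) = -0.7881
  Pd branch = 0.0129·Pd^0.44·e^(0.046·RH+f) = 0.3888 μm/a
  Sd branch = 0.0175·Sd^0.57·e^(0.008·RH+0.085·T) = 1.214 μm/a
  sum: 0.3888 + 1.214 → r_corr = 1.603 μm/a
copper: temperature factor f = -0.080·(11.1) = -0.8880
  SO₂ term: 0.0053·4.4^0.26·exp(0.059·77-0.8880) = 0.3012
  Sd branch = 0.01025·Sd^0.27·e^(0.036·RH+0.049·T) = 1.097 μm/a
  sum: 0.3012 + 1.097 → r_corr = 1.398 μm/a
Ordering by μm/a: zinc (1.6) > copper (1.4)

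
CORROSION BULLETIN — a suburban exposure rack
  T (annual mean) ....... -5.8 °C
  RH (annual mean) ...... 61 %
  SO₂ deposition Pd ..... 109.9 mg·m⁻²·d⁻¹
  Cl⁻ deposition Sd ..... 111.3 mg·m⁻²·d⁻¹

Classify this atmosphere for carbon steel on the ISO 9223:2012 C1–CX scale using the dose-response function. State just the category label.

C2

carbon steel: T≤10 °C ⇒ hinge +0.150·(-5.8−10) = -2.3700
  SO₂ term: 1.77·109.9^0.52·exp(0.02·61-2.3700) = 6.454
  Cl⁻ term: 0.102·111.3^0.62·exp(0.033·61+0.04·-5.8) = 11.24
  r_corr = 6.454 + 11.24 = 17.7 μm/a
17.7 μm/a falls in (1.3, 25] for carbon steel → category C2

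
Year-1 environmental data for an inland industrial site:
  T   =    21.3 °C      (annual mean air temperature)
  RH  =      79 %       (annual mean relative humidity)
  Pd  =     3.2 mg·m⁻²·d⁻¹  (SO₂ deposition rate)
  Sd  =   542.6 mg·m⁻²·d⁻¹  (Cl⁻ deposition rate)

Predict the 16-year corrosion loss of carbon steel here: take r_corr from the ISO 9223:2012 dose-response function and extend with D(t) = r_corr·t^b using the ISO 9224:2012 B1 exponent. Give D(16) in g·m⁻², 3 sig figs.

D(16) = 5.67e+03 g·m⁻²

carbon steel: temperature factor f = -0.054·(11.3) = -0.6102
  sulphur-dioxide contribution → 8.547 μm/a
  chloride contribution → 160.8 μm/a
  ⇒ r_corr(carbon steel) = 169.3 μm/a
ISO 9224: D(t) = r_corr · t^b with b = 0.523 (carbon steel, B1)
  D(16) = 169.3 × 16^0.523 = 169.3 × 4.263 = 721.9 μm
  Mass loss = 721.9 μm × 7.85 g/cm³ = 5667 g·m⁻²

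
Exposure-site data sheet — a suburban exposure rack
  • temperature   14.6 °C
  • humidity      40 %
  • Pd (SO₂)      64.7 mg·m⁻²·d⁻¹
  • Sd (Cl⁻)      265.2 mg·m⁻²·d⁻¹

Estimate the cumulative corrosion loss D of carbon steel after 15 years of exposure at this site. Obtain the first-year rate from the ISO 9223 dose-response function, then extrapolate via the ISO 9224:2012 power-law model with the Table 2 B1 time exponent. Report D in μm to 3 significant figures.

D(15) = 201 μm

carbon steel: temperature factor f = -0.054·(4.6) = -0.2484
  Pd branch = 1.77·Pd^0.52·e^(0.02·RH+f) = 26.87 μm/a
  Cl⁻ term: 0.102·265.2^0.62·exp(0.033·40+0.04·14.6) = 21.78
  r_corr = 26.87 + 21.78 = 48.65 μm/a
ISO 9224: D(t) = r_corr · t^b with b = 0.523 (carbon steel, B1)
  D(15) = 48.65 × 15^0.523 = 48.65 × 4.122 = 200.5 μm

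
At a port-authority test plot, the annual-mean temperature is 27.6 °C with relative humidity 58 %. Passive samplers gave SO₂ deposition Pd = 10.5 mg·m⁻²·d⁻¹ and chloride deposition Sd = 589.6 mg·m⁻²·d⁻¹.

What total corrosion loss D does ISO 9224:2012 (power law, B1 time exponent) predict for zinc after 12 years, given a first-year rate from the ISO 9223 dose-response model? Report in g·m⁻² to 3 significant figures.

D(12) = 602 g·m⁻²

zinc: temperature factor f = -0.071·(17.6) = -1.2496
  Pd branch = 0.0129·Pd^0.44·e^(0.046·RH+f) = 0.1499 μm/a
  Sd branch = 0.0175·Sd^0.57·e^(0.008·RH+0.085·T) = 11.03 μm/a
  r_corr = 0.1499 + 11.03 = 11.18 μm/a
Long-term exponent b (ISO 9224 Table 2, B1) = 0.813
  D(12) = 11.18 × 12^0.813 = 11.18 × 7.54 = 84.31 μm
  Mass loss = 84.31 μm × 7.14 g/cm³ = 601.9 g·m⁻²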